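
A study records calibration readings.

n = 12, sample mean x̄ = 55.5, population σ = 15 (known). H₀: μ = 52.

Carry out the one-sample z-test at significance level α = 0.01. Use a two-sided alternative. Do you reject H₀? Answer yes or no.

SE = σ/√n = 15/√12 = 4.3301
z = (x̄−μ₀)/SE = (55.5−52)/4.3301 = 0.8083
p-value (two-sided) = 0.41892
At α=0.01: p ≥ α → fail to reject H₀

reject H₀: no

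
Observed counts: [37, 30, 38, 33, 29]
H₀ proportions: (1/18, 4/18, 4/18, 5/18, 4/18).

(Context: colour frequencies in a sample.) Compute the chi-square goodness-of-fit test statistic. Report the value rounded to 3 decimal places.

test statistic = 89.856

n = 167; E_i = n·p_i = [9.28, 37.11, 37.11, 46.39, 37.11]
χ² = (37−9.28)²/9.28 + (30−37.11)²/37.11 + (38−37.11)²/37.11 + (33−46.39)²/46.39 + (29−37.11)²/37.11 = 89.8557
df = 4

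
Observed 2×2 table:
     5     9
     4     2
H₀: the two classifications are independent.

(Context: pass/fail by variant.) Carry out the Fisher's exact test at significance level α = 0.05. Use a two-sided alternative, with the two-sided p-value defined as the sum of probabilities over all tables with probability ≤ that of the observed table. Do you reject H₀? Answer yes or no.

reject H₀: no

Margins: r₁=14, r₂=6, c₁=9, c₂=11, n=20
p_obs = C(14,5)·C(6,4)/C(20,9); sum pmf over tables with pmf ≤ p_obs
p-value (two-sided) = 0.33591
At α=0.05: p ≥ α → fail to reject H₀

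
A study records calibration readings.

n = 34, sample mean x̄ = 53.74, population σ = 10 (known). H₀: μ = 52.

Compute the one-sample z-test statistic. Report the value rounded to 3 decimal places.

test statistic = 1.015

SE = σ/√n = 10/√34 = 1.7150
z = (x̄−μ₀)/SE = (53.74−52)/1.7150 = 1.0146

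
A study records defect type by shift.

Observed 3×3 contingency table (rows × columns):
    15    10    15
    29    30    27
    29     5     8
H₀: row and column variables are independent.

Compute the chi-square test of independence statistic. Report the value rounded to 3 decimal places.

Row totals [40, 86, 42], col totals [73, 45, 50], n=168
χ² = (15−17.38)²/17.38 + (10−10.71)²/10.71 + (15−11.90)²/11.90 + (29−37.37)²/37.37 + (30−23.04)²/23.04 + (27−25.60)²/25.60 + (29−18.25)²/18.25 + (5−11.25)²/11.25 + (8−12.50)²/12.50 = 16.6598
df = 4

test statistic = 16.660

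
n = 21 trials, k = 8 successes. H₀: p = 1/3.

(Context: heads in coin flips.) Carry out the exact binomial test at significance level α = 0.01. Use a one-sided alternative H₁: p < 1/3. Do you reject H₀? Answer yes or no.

Exact binomial: n=21, k=8, p₀=1/3=0.3333
P(X≤8) from Σ C(n,i)·p₀^i·(1−p₀)^(n−i)
p-value (one-sided, H₁ less) = 0.76012
At α=0.01: p ≥ α → fail to reject H₀

reject H₀: no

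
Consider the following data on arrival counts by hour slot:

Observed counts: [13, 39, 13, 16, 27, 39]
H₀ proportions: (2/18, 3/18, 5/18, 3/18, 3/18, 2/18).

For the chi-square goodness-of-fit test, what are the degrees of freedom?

degrees of freedom = 5

df = k − 1 = 6 − 1 = 5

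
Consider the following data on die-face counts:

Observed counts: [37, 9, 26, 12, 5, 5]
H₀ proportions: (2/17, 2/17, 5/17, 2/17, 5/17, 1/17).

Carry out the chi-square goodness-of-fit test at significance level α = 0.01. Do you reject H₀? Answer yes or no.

n = 94; E_i = n·p_i = [11.06, 11.06, 27.65, 11.06, 27.65, 5.53]
χ² = (37−11.06)²/11.06 + (9−11.06)²/11.06 + (26−27.65)²/27.65 + (12−11.06)²/11.06 + (5−27.65)²/27.65 + (5−5.53)²/5.53 = 80.0149
df = 5
p-value (upper-tail) = 0.00000
At α=0.01: p < α → reject H₀

reject H₀: yes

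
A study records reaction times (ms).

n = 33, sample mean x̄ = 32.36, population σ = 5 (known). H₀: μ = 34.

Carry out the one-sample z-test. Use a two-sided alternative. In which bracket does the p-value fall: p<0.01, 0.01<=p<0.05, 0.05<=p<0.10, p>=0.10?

p-value bracket: 0.05<=p<0.10

SE = σ/√n = 5/√33 = 0.8704
z = (x̄−μ₀)/SE = (32.36−34)/0.8704 = -1.8842
p-value (two-sided) = 0.05954
→ bracket: 0.05<=p<0.10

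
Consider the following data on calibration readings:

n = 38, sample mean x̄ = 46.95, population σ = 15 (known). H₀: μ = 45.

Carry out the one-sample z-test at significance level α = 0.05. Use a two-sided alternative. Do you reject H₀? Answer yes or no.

SE = σ/√n = 15/√38 = 2.4333
z = (x̄−μ₀)/SE = (46.95−45)/2.4333 = 0.8014
p-value (two-sided) = 0.42292
At α=0.05: p ≥ α → fail to reject H₀

reject H₀: no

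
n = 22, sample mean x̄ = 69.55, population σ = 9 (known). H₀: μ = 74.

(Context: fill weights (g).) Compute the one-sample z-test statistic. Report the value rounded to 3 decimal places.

SE = σ/√n = 9/√22 = 1.9188
z = (x̄−μ₀)/SE = (69.55−74)/1.9188 = -2.3192

test statistic = -2.319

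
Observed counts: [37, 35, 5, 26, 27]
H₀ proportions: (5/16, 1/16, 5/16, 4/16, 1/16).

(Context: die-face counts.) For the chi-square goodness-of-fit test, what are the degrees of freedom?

degrees of freedom = 4

df = k − 1 = 5 − 1 = 4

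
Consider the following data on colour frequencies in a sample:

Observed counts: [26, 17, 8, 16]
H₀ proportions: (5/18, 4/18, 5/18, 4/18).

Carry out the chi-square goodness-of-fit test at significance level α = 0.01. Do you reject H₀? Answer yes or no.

reject H₀: no

n = 67; E_i = n·p_i = [18.61, 14.89, 18.61, 14.89]
χ² = (26−18.61)²/18.61 + (17−14.89)²/14.89 + (8−18.61)²/18.61 + (16−14.89)²/14.89 = 9.3657
df = 3
p-value (upper-tail) = 0.02480
At α=0.01: p ≥ α → fail to reject H₀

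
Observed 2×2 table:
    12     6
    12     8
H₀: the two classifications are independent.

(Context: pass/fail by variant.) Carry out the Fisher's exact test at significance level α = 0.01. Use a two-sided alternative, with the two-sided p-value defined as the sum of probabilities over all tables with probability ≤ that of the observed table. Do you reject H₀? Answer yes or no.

Margins: r₁=18, r₂=20, c₁=24, c₂=14, n=38
p_obs = C(18,12)·C(20,12)/C(38,24); sum pmf over tables with pmf ≤ p_obs
p-value (two-sided) = 0.74487
At α=0.01: p ≥ α → fail to reject H₀

reject H₀: no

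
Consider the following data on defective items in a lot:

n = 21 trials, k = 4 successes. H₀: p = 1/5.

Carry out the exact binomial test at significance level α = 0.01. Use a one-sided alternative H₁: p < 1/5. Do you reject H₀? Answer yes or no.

reject H₀: no

Exact binomial: n=21, k=4, p₀=1/5=0.2000
P(X≤4) from Σ C(n,i)·p₀^i·(1−p₀)^(n−i)
p-value (one-sided, H₁ less) = 0.58601
At α=0.01: p ≥ α → fail to reject H₀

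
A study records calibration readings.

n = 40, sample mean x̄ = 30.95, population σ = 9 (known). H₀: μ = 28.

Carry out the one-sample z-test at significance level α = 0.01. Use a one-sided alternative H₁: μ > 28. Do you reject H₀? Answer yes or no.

SE = σ/√n = 9/√40 = 1.4230
z = (x̄−μ₀)/SE = (30.95−28)/1.4230 = 2.0730
p-value (one-sided, H₁ greater) = 0.01908
At α=0.01: p ≥ α → fail to reject H₀

reject H₀: no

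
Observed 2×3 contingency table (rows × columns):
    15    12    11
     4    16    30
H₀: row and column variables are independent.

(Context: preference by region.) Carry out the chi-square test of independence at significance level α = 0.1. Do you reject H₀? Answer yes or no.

reject H₀: yes

Row totals [38, 50], col totals [19, 28, 41], n=88
χ² = (15−8.20)²/8.20 + (12−12.09)²/12.09 + (11−17.70)²/17.70 + (4−10.80)²/10.80 + (16−15.91)²/15.91 + (30−23.30)²/23.30 = 14.3757
df = 2
p-value (upper-tail) = 0.00076
At α=0.1: p < α → reject H₀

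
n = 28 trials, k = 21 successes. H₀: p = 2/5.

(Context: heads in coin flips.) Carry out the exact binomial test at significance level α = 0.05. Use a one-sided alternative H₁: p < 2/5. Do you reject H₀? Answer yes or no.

reject H₀: no

Exact binomial: n=28, k=21, p₀=2/5=0.4000
P(X≤21) from Σ C(n,i)·p₀^i·(1−p₀)^(n−i)
p-value (one-sided, H₁ less) = 0.99996
At α=0.05: p ≥ α → fail to reject H₀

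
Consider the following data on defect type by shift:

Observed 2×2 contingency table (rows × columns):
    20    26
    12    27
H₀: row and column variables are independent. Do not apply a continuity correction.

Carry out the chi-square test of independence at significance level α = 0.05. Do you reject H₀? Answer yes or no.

reject H₀: no

Row totals [46, 39], col totals [32, 53], n=85
χ² = (20−17.32)²/17.32 + (26−28.68)²/28.68 + (12−14.68)²/14.68 + (27−24.32)²/24.32 = 1.4522
df = 1
p-value (upper-tail) = 0.22817
At α=0.05: p ≥ α → fail to reject H₀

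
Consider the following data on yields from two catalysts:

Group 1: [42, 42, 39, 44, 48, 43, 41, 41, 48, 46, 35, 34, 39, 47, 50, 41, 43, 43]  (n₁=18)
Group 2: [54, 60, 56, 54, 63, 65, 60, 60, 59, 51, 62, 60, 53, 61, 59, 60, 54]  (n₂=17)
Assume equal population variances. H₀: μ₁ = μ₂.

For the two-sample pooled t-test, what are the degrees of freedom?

df = n₁ + n₂ − 2 = 18 + 17 − 2 = 33

degrees of freedom = 33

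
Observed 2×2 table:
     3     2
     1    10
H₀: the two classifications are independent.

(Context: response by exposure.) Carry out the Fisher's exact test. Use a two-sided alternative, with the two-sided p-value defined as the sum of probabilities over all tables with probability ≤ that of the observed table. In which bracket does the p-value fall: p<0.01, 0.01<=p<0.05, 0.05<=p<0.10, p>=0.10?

p-value bracket: 0.05<=p<0.10

Margins: r₁=5, r₂=11, c₁=4, c₂=12, n=16
p_obs = C(5,3)·C(11,1)/C(16,4); sum pmf over tables with pmf ≤ p_obs
p-value (two-sided) = 0.06319
→ bracket: 0.05<=p<0.10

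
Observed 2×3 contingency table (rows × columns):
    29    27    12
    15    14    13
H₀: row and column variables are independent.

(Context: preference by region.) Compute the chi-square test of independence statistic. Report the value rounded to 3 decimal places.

test statistic = 2.617

Row totals [68, 42], col totals [44, 41, 25], n=110
χ² = (29−27.20)²/27.20 + (27−25.35)²/25.35 + (12−15.45)²/15.45 + (15−16.80)²/16.80 + (14−15.65)²/15.65 + (13−9.55)²/9.55 = 2.6173
df = 2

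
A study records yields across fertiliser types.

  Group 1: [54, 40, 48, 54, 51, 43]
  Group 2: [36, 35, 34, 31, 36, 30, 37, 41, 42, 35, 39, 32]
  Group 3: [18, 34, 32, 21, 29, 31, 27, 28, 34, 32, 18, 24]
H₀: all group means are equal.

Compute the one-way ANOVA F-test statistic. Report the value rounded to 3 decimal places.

test statistic = 34.431

Group means [48.33, 35.67, 27.33], grand mean 34.867
SSB = Σnᵢ(x̄ᵢ−x̄)² = 1776.800; SSW = ΣΣ(x−x̄ᵢ)² = 696.667
MSB = 1776.800/2 = 888.4000; MSW = 696.667/27 = 25.8025
F = MSB/MSW = 34.4308
df = (2, 27)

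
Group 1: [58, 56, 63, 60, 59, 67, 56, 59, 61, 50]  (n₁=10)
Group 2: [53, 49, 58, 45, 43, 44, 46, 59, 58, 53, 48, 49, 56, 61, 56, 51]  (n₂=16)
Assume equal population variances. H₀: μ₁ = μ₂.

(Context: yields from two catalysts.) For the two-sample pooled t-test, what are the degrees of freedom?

df = n₁ + n₂ − 2 = 10 + 16 − 2 = 24

degrees of freedom = 24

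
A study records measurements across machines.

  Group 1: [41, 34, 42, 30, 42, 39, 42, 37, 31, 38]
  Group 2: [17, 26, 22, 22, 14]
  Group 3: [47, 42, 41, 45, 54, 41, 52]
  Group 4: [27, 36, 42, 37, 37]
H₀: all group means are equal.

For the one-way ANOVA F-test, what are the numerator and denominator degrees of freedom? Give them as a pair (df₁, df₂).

degrees of freedom = [3, 23]

k = 4 groups, N = 27 total
df = (k−1, N−k) = (4−1, 27−4) = (3, 23)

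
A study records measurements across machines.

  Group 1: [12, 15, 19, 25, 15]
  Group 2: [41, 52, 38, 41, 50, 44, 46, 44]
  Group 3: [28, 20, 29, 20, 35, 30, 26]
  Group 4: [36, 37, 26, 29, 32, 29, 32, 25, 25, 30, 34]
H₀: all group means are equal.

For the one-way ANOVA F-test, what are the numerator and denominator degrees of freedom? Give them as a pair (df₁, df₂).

k = 4 groups, N = 31 total
df = (k−1, N−k) = (4−1, 31−4) = (3, 27)

degrees of freedom = [3, 27]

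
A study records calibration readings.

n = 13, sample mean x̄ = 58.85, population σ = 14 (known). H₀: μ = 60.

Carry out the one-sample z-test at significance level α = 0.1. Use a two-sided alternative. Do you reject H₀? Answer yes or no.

SE = σ/√n = 14/√13 = 3.8829
z = (x̄−μ₀)/SE = (58.85−60)/3.8829 = -0.2962
p-value (two-sided) = 0.76710
At α=0.1: p ≥ α → fail to reject H₀

reject H₀: no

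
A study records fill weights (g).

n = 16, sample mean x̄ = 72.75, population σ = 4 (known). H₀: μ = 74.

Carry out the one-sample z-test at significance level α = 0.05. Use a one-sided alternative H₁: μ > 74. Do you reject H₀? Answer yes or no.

reject H₀: no

SE = σ/√n = 4/√16 = 1.0000
z = (x̄−μ₀)/SE = (72.75−74)/1.0000 = -1.2500
p-value (one-sided, H₁ greater) = 0.89435
At α=0.05: p ≥ α → fail to reject H₀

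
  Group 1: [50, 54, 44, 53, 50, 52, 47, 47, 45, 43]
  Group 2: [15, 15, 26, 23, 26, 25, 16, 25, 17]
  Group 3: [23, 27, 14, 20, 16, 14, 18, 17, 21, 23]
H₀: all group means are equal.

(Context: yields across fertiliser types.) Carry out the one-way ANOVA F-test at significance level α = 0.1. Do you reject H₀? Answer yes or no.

reject H₀: yes

Group means [48.50, 20.89, 19.30], grand mean 29.862
SSB = Σnᵢ(x̄ᵢ−x̄)² = 5313.959; SSW = ΣΣ(x−x̄ᵢ)² = 497.489
MSB = 5313.959/2 = 2656.9797; MSW = 497.489/26 = 19.1342
F = MSB/MSW = 138.8603
df = (2, 26)
p-value (upper-tail) = 0.00000
At α=0.1: p < α → reject H₀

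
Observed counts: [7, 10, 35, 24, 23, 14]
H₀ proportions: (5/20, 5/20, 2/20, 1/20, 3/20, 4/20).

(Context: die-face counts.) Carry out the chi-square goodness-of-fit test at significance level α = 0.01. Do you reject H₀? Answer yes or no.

n = 113; E_i = n·p_i = [28.25, 28.25, 11.30, 5.65, 16.95, 22.60]
χ² = (7−28.25)²/28.25 + (10−28.25)²/28.25 + (35−11.30)²/11.30 + (24−5.65)²/5.65 + (23−16.95)²/16.95 + (14−22.60)²/22.60 = 142.5103
df = 5
p-value (upper-tail) = 0.00000
At α=0.01: p < α → reject H₀

reject H₀: yes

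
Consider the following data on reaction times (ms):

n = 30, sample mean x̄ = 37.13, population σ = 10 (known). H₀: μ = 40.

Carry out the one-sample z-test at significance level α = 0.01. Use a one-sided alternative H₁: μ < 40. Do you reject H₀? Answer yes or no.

SE = σ/√n = 10/√30 = 1.8257
z = (x̄−μ₀)/SE = (37.13−40)/1.8257 = -1.5720
p-value (one-sided, H₁ less) = 0.05798
At α=0.01: p ≥ α → fail to reject H₀

reject H₀: no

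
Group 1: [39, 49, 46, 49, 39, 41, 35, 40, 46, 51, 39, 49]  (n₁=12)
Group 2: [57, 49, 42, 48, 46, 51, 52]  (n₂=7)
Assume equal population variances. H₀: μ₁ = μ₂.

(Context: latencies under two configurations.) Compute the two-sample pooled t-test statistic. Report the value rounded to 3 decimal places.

test statistic = -2.340

x̄₁=43.583, s₁=5.316, n₁=12
x̄₂=49.286, s₂=4.751, n₂=7
s_p² = [11·5.316² + 6·4.751²]/17 = 26.2556
SE = √(s_p²·(1/12+1/7)) = 2.4370
t = (43.583−49.286)/2.4370 = -2.3400
df = 17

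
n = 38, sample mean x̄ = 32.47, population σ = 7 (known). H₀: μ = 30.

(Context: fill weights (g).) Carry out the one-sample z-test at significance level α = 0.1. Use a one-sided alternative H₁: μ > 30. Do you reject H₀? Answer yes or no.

reject H₀: yes

SE = σ/√n = 7/√38 = 1.1355
z = (x̄−μ₀)/SE = (32.47−30)/1.1355 = 2.1752
p-value (one-sided, H₁ greater) = 0.01481
At α=0.1: p < α → reject H₀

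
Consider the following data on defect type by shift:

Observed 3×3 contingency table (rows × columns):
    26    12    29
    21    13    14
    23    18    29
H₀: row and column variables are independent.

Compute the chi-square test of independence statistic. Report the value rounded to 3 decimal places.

test statistic = 3.841

Row totals [67, 48, 70], col totals [70, 43, 72], n=185
χ² = (26−25.35)²/25.35 + (12−15.57)²/15.57 + (29−26.08)²/26.08 + (21−18.16)²/18.16 + (13−11.16)²/11.16 + (14−18.68)²/18.68 + (23−26.49)²/26.49 + (18−16.27)²/16.27 + (29−27.24)²/27.24 = 3.8413
df = 4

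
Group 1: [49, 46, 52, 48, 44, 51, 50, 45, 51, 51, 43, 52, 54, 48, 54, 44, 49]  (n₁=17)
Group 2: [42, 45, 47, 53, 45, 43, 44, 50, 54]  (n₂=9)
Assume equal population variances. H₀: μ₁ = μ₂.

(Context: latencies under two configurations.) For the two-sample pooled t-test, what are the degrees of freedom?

degrees of freedom = 24

df = n₁ + n₂ − 2 = 17 + 9 − 2 = 24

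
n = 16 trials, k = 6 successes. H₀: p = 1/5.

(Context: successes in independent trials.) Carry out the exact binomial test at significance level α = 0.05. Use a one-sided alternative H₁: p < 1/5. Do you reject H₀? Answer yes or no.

reject H₀: no

Exact binomial: n=16, k=6, p₀=1/5=0.2000
P(X≤6) from Σ C(n,i)·p₀^i·(1−p₀)^(n−i)
p-value (one-sided, H₁ less) = 0.97334
At α=0.05: p ≥ α → fail to reject H₀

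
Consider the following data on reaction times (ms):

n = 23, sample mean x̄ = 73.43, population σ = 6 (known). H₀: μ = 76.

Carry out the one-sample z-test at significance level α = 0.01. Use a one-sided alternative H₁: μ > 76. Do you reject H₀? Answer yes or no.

reject H₀: no

SE = σ/√n = 6/√23 = 1.2511
z = (x̄−μ₀)/SE = (73.43−76)/1.2511 = -2.0542
p-value (one-sided, H₁ greater) = 0.98002
At α=0.01: p ≥ α → fail to reject H₀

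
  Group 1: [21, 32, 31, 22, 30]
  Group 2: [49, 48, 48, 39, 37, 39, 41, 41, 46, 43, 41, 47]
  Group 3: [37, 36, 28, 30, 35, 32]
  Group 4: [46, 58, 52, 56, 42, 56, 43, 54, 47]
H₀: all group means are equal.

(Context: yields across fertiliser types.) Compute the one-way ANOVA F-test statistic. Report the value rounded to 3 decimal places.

test statistic = 31.225

Group means [27.20, 43.25, 33.00, 50.44], grand mean 40.844
SSB = Σnᵢ(x̄ᵢ−x̄)² = 2198.947; SSW = ΣΣ(x−x̄ᵢ)² = 657.272
MSB = 2198.947/3 = 732.9822; MSW = 657.272/28 = 23.4740
F = MSB/MSW = 31.2253
df = (3, 28)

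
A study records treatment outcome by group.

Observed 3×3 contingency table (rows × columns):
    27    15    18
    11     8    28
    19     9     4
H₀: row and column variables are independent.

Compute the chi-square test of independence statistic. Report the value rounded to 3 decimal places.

Row totals [60, 47, 32], col totals [57, 32, 50], n=139
χ² = (27−24.60)²/24.60 + (15−13.81)²/13.81 + (18−21.58)²/21.58 + (11−19.27)²/19.27 + (8−10.82)²/10.82 + (28−16.91)²/16.91 + (19−13.12)²/13.12 + (9−7.37)²/7.37 + (4−11.51)²/11.51 = 20.3913
df = 4

test statistic = 20.391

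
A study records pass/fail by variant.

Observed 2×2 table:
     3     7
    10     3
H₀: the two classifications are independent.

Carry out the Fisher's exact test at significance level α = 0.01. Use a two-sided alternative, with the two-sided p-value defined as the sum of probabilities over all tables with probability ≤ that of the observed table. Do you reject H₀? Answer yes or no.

reject H₀: no

Margins: r₁=10, r₂=13, c₁=13, c₂=10, n=23
p_obs = C(10,3)·C(13,10)/C(23,13); sum pmf over tables with pmf ≤ p_obs
p-value (two-sided) = 0.03968
At α=0.01: p ≥ α → fail to reject H₀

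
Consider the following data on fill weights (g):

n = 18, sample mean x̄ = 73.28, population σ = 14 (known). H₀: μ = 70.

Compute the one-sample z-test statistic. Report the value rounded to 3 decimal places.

test statistic = 0.994

SE = σ/√n = 14/√18 = 3.2998
z = (x̄−μ₀)/SE = (73.28−70)/3.2998 = 0.9940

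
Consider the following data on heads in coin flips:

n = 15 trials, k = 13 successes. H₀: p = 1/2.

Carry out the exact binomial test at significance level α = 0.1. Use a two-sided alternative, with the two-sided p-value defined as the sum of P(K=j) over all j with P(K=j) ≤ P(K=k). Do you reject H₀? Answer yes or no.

reject H₀: yes

Exact binomial: n=15, k=13, p₀=1/2=0.5000
P(X=j) = C(n,j)·p₀^j·(1−p₀)^(n−j); p = Σ P(X=j) over j with P(X=j) ≤ P(X=13)
p-value (two-sided) = 0.00739
At α=0.1: p < α → reject H₀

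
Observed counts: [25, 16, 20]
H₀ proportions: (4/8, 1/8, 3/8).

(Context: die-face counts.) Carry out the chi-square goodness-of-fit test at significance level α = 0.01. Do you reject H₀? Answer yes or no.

reject H₀: yes

n = 61; E_i = n·p_i = [30.50, 7.62, 22.88]
χ² = (25−30.50)²/30.50 + (16−7.62)²/7.62 + (20−22.88)²/22.88 = 10.5519
df = 2
p-value (upper-tail) = 0.00511
At α=0.01: p < α → reject H₀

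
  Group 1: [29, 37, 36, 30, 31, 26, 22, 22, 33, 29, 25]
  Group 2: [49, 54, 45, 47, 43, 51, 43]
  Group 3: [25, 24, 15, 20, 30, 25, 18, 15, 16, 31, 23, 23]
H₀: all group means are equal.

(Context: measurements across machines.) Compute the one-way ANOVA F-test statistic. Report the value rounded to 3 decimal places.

Group means [29.09, 47.43, 22.08], grand mean 30.567
SSB = Σnᵢ(x̄ᵢ−x̄)² = 2877.827; SSW = ΣΣ(x−x̄ᵢ)² = 683.540
MSB = 2877.827/2 = 1438.9133; MSW = 683.540/27 = 25.3163
F = MSB/MSW = 56.8374
df = (2, 27)

test statistic = 56.837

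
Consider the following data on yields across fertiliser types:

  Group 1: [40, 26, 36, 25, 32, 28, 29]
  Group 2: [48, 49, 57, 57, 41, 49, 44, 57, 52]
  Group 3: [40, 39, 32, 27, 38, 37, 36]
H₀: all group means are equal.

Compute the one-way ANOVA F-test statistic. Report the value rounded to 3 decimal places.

test statistic = 29.443

Group means [30.86, 50.44, 35.57], grand mean 39.957
SSB = Σnᵢ(x̄ᵢ−x̄)² = 1704.163; SSW = ΣΣ(x−x̄ᵢ)² = 578.794
MSB = 1704.163/2 = 852.0814; MSW = 578.794/20 = 28.9397
F = MSB/MSW = 29.4434
df = (2, 20)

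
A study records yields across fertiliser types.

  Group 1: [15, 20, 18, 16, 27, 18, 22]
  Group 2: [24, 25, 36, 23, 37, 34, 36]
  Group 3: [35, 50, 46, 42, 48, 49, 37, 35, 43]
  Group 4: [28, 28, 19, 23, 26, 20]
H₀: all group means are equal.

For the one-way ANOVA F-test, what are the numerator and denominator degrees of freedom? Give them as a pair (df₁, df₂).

degrees of freedom = [3, 25]

k = 4 groups, N = 29 total
df = (k−1, N−k) = (4−1, 29−4) = (3, 25)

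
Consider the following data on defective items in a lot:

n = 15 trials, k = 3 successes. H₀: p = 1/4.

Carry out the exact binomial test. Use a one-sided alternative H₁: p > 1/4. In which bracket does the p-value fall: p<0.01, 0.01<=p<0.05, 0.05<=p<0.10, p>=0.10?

p-value bracket: p>=0.10

Exact binomial: n=15, k=3, p₀=1/4=0.2500
P(X≥3) from Σ C(n,i)·p₀^i·(1−p₀)^(n−i)
p-value (one-sided, H₁ greater) = 0.76391
→ bracket: p>=0.10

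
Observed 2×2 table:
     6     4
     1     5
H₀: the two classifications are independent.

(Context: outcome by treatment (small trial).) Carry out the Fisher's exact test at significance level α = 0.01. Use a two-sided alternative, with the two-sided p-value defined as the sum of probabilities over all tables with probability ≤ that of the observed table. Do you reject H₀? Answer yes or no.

Margins: r₁=10, r₂=6, c₁=7, c₂=9, n=16
p_obs = C(10,6)·C(6,1)/C(16,7); sum pmf over tables with pmf ≤ p_obs
p-value (two-sided) = 0.14510
At α=0.01: p ≥ α → fail to reject H₀

reject H₀: no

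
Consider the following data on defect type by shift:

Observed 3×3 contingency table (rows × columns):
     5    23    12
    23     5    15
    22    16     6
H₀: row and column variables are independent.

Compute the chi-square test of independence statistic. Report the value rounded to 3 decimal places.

Row totals [40, 43, 44], col totals [50, 44, 33], n=127
χ² = (5−15.75)²/15.75 + (23−13.86)²/13.86 + (12−10.39)²/10.39 + (23−16.93)²/16.93 + (5−14.90)²/14.90 + (15−11.17)²/11.17 + (22−17.32)²/17.32 + (16−15.24)²/15.24 + (6−11.43)²/11.43 = 27.5598
df = 4

test statistic = 27.560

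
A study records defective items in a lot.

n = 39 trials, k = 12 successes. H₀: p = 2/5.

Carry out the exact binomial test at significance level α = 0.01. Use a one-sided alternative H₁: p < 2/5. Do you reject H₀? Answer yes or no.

reject H₀: no

Exact binomial: n=39, k=12, p₀=2/5=0.4000
P(X≤12) from Σ C(n,i)·p₀^i·(1−p₀)^(n−i)
p-value (one-sided, H₁ less) = 0.15537
At α=0.01: p ≥ α → fail to reject H₀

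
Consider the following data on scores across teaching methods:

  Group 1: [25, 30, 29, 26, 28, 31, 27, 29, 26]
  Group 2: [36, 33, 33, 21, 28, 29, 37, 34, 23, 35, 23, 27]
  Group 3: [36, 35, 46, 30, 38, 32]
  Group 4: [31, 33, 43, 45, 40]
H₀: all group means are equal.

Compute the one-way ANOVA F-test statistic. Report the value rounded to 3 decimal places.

Group means [27.89, 29.92, 36.17, 38.40], grand mean 31.844
SSB = Σnᵢ(x̄ᵢ−x̄)² = 512.380; SSW = ΣΣ(x−x̄ᵢ)² = 677.839
MSB = 512.380/3 = 170.7933; MSW = 677.839/28 = 24.2085
F = MSB/MSW = 7.0551
df = (3, 28)

test statistic = 7.055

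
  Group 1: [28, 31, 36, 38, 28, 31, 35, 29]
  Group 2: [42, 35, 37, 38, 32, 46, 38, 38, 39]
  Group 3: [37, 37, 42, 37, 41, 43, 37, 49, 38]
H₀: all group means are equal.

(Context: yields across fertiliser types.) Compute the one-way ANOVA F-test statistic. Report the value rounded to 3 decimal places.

test statistic = 9.553

Group means [32.00, 38.33, 40.11], grand mean 37.000
SSB = Σnᵢ(x̄ᵢ−x̄)² = 303.111; SSW = ΣΣ(x−x̄ᵢ)² = 364.889
MSB = 303.111/2 = 151.5556; MSW = 364.889/23 = 15.8647
F = MSB/MSW = 9.5530
df = (2, 23)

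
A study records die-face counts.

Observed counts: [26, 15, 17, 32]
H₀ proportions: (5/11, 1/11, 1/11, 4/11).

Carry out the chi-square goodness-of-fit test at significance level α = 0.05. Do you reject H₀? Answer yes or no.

reject H₀: yes

n = 90; E_i = n·p_i = [40.91, 8.18, 8.18, 32.73]
χ² = (26−40.91)²/40.91 + (15−8.18)²/8.18 + (17−8.18)²/8.18 + (32−32.73)²/32.73 = 20.6356
df = 3
p-value (upper-tail) = 0.00013
At α=0.05: p < α → reject H₀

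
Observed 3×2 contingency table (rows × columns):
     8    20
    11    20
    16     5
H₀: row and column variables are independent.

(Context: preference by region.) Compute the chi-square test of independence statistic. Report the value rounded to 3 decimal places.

test statistic = 12.462

Row totals [28, 31, 21], col totals [35, 45], n=80
χ² = (8−12.25)²/12.25 + (20−15.75)²/15.75 + (11−13.56)²/13.56 + (20−17.44)²/17.44 + (16−9.19)²/9.19 + (5−11.81)²/11.81 = 12.4624
df = 2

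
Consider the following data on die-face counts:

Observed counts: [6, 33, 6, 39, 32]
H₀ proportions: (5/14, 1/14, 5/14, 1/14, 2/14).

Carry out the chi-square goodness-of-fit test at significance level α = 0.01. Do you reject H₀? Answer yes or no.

n = 116; E_i = n·p_i = [41.43, 8.29, 41.43, 8.29, 16.57]
χ² = (6−41.43)²/41.43 + (33−8.29)²/8.29 + (6−41.43)²/41.43 + (39−8.29)²/8.29 + (32−16.57)²/16.57 = 262.5310
df = 4
p-value (upper-tail) = 0.00000
At α=0.01: p < α → reject H₀

reject H₀: yes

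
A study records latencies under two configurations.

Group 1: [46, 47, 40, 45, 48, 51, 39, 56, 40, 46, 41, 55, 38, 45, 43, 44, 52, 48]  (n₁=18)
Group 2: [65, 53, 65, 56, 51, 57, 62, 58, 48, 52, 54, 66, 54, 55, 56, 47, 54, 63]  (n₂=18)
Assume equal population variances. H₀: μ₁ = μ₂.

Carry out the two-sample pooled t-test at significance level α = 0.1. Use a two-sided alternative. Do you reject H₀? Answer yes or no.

x̄₁=45.778, s₁=5.287, n₁=18
x̄₂=56.444, s₂=5.721, n₂=18
s_p² = [17·5.287² + 17·5.721²]/34 = 30.3399
SE = √(s_p²·(1/18+1/18)) = 1.8361
t = (45.778−56.444)/1.8361 = -5.8096
df = 34
p-value (two-sided) = 0.00000
At α=0.1: p < α → reject H₀

reject H₀: yes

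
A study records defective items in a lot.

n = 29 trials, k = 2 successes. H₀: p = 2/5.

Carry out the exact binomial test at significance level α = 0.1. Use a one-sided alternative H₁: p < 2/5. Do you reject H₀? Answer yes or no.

reject H₀: yes

Exact binomial: n=29, k=2, p₀=2/5=0.4000
P(X≤2) from Σ C(n,i)·p₀^i·(1−p₀)^(n−i)
p-value (one-sided, H₁ less) = 0.00007
At α=0.1: p < α → reject H₀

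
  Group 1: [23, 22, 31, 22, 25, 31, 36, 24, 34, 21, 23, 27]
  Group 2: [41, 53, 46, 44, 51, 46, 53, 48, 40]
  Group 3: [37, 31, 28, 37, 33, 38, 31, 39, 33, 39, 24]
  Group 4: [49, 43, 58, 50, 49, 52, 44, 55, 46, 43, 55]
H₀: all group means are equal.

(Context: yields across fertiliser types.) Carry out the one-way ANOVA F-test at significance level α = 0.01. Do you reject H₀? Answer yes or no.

Group means [26.58, 46.89, 33.64, 49.45], grand mean 38.488
SSB = Σnᵢ(x̄ᵢ−x̄)² = 3917.666; SSW = ΣΣ(x−x̄ᵢ)² = 981.078
MSB = 3917.666/3 = 1305.8886; MSW = 981.078/39 = 25.1559
F = MSB/MSW = 51.9119
df = (3, 39)
p-value (upper-tail) = 0.00000
At α=0.01: p < α → reject H₀

reject H₀: yes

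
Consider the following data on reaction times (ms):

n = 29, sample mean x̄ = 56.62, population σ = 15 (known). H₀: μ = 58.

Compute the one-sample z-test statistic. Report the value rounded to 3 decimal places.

SE = σ/√n = 15/√29 = 2.7854
z = (x̄−μ₀)/SE = (56.62−58)/2.7854 = -0.4954

test statistic = -0.495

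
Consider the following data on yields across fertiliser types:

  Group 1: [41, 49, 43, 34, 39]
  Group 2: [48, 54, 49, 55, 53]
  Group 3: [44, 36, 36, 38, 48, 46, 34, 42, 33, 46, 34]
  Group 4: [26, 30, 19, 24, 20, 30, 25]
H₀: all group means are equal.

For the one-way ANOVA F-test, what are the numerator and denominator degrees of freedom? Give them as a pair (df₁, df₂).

degrees of freedom = [3, 24]

k = 4 groups, N = 28 total
df = (k−1, N−k) = (4−1, 28−4) = (3, 24)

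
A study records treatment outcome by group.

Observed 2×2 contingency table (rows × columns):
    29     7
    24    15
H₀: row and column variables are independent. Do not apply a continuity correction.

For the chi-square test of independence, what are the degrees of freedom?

degrees of freedom = 1

df = (r−1)(c−1) = (2−1)·(2−1) = 1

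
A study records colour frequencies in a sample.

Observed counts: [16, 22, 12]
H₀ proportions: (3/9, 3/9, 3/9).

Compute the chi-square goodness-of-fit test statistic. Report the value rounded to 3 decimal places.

test statistic = 3.040

n = 50; E_i = n·p_i = [16.67, 16.67, 16.67]
χ² = (16−16.67)²/16.67 + (22−16.67)²/16.67 + (12−16.67)²/16.67 = 3.0400
df = 2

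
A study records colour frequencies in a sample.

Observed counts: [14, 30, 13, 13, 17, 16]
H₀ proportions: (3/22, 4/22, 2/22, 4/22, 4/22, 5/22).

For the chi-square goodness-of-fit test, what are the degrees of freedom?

df = k − 1 = 6 − 1 = 5

degrees of freedom = 5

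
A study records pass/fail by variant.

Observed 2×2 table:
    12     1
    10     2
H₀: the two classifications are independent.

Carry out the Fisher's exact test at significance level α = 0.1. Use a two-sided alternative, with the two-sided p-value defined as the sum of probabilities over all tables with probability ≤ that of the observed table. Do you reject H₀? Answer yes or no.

Margins: r₁=13, r₂=12, c₁=22, c₂=3, n=25
p_obs = C(13,12)·C(12,10)/C(25,22); sum pmf over tables with pmf ≤ p_obs
p-value (two-sided) = 0.59304
At α=0.1: p ≥ α → fail to reject H₀

reject H₀: no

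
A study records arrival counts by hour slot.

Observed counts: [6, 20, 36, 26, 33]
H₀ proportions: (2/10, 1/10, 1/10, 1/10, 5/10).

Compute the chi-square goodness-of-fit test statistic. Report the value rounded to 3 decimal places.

test statistic = 94.521

n = 121; E_i = n·p_i = [24.20, 12.10, 12.10, 12.10, 60.50]
χ² = (6−24.20)²/24.20 + (20−12.10)²/12.10 + (36−12.10)²/12.10 + (26−12.10)²/12.10 + (33−60.50)²/60.50 = 94.5207
df = 4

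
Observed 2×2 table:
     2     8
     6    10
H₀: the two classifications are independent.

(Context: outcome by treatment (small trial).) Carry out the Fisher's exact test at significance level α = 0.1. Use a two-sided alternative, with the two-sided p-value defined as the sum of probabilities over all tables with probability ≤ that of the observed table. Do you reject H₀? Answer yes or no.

Margins: r₁=10, r₂=16, c₁=8, c₂=18, n=26
p_obs = C(10,2)·C(16,6)/C(26,8); sum pmf over tables with pmf ≤ p_obs
p-value (two-sided) = 0.41985
At α=0.1: p ≥ α → fail to reject H₀

reject H₀: no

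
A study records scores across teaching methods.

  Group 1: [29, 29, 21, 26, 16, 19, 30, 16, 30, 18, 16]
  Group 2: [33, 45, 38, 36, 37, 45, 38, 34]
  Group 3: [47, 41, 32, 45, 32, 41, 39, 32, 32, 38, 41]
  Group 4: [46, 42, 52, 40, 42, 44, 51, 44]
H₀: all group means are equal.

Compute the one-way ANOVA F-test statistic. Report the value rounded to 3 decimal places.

test statistic = 31.999

Group means [22.73, 38.25, 38.18, 45.12], grand mean 35.184
SSB = Σnᵢ(x̄ᵢ−x̄)² = 2671.517; SSW = ΣΣ(x−x̄ᵢ)² = 946.193
MSB = 2671.517/3 = 890.5058; MSW = 946.193/34 = 27.8292
F = MSB/MSW = 31.9990
df = (3, 34)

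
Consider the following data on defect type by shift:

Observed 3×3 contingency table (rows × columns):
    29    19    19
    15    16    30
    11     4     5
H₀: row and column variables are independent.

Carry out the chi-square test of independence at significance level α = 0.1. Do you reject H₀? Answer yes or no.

reject H₀: yes

Row totals [67, 61, 20], col totals [55, 39, 54], n=148
χ² = (29−24.90)²/24.90 + (19−17.66)²/17.66 + (19−24.45)²/24.45 + (15−22.67)²/22.67 + (16−16.07)²/16.07 + (30−22.26)²/22.26 + (11−7.43)²/7.43 + (4−5.27)²/5.27 + (5−7.30)²/7.30 = 10.0217
df = 4
p-value (upper-tail) = 0.04006
At α=0.1: p < α → reject H₀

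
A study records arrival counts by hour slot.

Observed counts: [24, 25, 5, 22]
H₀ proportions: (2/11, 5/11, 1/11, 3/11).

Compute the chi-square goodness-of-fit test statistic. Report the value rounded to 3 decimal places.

test statistic = 10.746

n = 76; E_i = n·p_i = [13.82, 34.55, 6.91, 20.73]
χ² = (24−13.82)²/13.82 + (25−34.55)²/34.55 + (5−6.91)²/6.91 + (22−20.73)²/20.73 = 10.7456
df = 3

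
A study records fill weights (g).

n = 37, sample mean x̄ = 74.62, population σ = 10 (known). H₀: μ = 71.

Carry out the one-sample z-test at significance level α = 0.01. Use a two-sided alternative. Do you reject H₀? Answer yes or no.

SE = σ/√n = 10/√37 = 1.6440
z = (x̄−μ₀)/SE = (74.62−71)/1.6440 = 2.2020
p-value (two-sided) = 0.02767
At α=0.01: p ≥ α → fail to reject H₀

reject H₀: no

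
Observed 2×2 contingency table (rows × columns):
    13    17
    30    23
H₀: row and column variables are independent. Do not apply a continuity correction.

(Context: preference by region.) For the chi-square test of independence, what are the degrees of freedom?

df = (r−1)(c−1) = (2−1)·(2−1) = 1

degrees of freedom = 1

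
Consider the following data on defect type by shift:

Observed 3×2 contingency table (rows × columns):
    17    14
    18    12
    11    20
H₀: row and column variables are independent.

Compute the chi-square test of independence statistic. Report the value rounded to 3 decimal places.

test statistic = 4.103

Row totals [31, 30, 31], col totals [46, 46], n=92
χ² = (17−15.50)²/15.50 + (14−15.50)²/15.50 + (18−15.00)²/15.00 + (12−15.00)²/15.00 + (11−15.50)²/15.50 + (20−15.50)²/15.50 = 4.1032
df = 2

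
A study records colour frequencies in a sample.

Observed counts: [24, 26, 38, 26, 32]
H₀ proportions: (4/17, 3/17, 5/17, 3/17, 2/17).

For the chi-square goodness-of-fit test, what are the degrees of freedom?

degrees of freedom = 4

df = k − 1 = 5 − 1 = 4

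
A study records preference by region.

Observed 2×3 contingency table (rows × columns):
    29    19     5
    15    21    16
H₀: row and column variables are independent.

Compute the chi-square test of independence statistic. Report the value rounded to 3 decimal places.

test statistic = 10.308

Row totals [53, 52], col totals [44, 40, 21], n=105
χ² = (29−22.21)²/22.21 + (19−20.19)²/20.19 + (5−10.60)²/10.60 + (15−21.79)²/21.79 + (21−19.81)²/19.81 + (16−10.40)²/10.40 = 10.3079
df = 2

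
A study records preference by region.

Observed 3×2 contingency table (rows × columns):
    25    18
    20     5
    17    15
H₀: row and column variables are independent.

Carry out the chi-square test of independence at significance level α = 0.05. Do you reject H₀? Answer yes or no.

reject H₀: no

Row totals [43, 25, 32], col totals [62, 38], n=100
χ² = (25−26.66)²/26.66 + (18−16.34)²/16.34 + (20−15.50)²/15.50 + (5−9.50)²/9.50 + (17−19.84)²/19.84 + (15−12.16)²/12.16 = 4.7799
df = 2
p-value (upper-tail) = 0.09164
At α=0.05: p ≥ α → fail to reject H₀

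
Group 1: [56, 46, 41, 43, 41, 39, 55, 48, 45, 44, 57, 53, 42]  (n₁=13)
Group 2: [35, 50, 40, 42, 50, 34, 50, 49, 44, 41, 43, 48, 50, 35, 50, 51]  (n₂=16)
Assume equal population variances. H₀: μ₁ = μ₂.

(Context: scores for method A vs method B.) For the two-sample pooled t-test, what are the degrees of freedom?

degrees of freedom = 27

df = n₁ + n₂ − 2 = 13 + 16 − 2 = 27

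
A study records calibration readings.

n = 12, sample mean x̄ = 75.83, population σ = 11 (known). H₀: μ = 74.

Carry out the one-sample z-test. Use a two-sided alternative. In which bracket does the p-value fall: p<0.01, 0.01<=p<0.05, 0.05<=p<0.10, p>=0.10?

SE = σ/√n = 11/√12 = 3.1754
z = (x̄−μ₀)/SE = (75.83−74)/3.1754 = 0.5763
p-value (two-sided) = 0.56441
→ bracket: p>=0.10

p-value bracket: p>=0.10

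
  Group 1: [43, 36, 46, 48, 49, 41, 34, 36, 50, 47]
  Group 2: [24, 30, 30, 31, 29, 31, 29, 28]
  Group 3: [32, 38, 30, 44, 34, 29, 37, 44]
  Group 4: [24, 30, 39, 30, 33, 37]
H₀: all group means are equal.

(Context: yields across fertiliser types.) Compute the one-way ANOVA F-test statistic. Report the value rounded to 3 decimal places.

test statistic = 12.224

Group means [43.00, 29.00, 36.00, 32.17], grand mean 35.719
SSB = Σnᵢ(x̄ᵢ−x̄)² = 967.635; SSW = ΣΣ(x−x̄ᵢ)² = 738.833
MSB = 967.635/3 = 322.5451; MSW = 738.833/28 = 26.3869
F = MSB/MSW = 12.2237
df = (3, 28)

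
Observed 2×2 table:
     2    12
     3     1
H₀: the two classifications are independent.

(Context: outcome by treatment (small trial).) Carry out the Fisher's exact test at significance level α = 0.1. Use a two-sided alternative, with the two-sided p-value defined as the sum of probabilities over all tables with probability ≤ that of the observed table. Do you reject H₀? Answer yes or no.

Margins: r₁=14, r₂=4, c₁=5, c₂=13, n=18
p_obs = C(14,2)·C(4,3)/C(18,5); sum pmf over tables with pmf ≤ p_obs
p-value (two-sided) = 0.04412
At α=0.1: p < α → reject H₀

reject H₀: yes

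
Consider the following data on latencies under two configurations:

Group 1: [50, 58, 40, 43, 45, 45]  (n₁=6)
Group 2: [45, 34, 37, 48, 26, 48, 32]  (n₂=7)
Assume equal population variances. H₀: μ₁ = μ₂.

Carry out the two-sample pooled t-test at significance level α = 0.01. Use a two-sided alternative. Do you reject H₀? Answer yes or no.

reject H₀: no

x̄₁=46.833, s₁=6.369, n₁=6
x̄₂=38.571, s₂=8.600, n₂=7
s_p² = [5·6.369² + 6·8.600²]/11 = 58.7771
SE = √(s_p²·(1/6+1/7)) = 4.2653
t = (46.833−38.571)/4.2653 = 1.9370
df = 11
p-value (two-sided) = 0.07884
At α=0.01: p ≥ α → fail to reject H₀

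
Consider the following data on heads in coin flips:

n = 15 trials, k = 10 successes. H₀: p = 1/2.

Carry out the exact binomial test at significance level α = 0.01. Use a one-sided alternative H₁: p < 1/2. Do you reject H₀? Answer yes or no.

reject H₀: no

Exact binomial: n=15, k=10, p₀=1/2=0.5000
P(X≤10) from Σ C(n,i)·p₀^i·(1−p₀)^(n−i)
p-value (one-sided, H₁ less) = 0.94077
At α=0.01: p ≥ α → fail to reject H₀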